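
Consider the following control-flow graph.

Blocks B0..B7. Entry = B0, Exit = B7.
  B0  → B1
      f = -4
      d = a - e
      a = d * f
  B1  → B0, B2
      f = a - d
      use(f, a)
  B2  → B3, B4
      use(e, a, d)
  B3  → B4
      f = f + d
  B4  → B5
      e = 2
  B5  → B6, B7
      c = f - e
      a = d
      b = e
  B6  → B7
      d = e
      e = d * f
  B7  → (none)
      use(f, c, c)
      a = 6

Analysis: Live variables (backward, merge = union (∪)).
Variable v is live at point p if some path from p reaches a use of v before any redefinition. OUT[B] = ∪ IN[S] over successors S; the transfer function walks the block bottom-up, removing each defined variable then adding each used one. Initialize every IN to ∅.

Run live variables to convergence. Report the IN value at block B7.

Converged values:
  B0: | IN={a, e} | OUT={a, d, e}
  B1: | IN={a, d, e} | OUT={a, d, e, f}
  B2: | IN={a, d, e, f} | OUT={d, f}
  B3: | IN={d, f} | OUT={d, f}
  B4: | IN={d, f} | OUT={d, e, f}
  B5: | IN={d, e, f} | OUT={c, e, f}
  B6: | IN={c, e, f} | OUT={c, f}
  B7: | IN={c, f} | OUT={}

B7 is the boundary node: OUT[B7] = {}
Applying B7's transfer function to that OUT value gives IN[B7] (row B7 above).

Answer: {c, f}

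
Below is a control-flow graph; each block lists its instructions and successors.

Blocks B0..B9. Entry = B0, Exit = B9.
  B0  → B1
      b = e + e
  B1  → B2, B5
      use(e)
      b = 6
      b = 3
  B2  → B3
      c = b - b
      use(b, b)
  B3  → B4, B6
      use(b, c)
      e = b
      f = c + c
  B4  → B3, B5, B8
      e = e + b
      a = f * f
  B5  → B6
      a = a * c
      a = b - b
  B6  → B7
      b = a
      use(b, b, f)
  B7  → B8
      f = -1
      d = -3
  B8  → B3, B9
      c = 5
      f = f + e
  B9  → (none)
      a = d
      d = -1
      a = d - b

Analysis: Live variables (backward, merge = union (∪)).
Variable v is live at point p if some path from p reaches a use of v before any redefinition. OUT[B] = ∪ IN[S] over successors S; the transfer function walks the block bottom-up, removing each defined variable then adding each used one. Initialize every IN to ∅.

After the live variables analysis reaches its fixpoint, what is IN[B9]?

Converged values:
  B0:  IN={a, c, d, e, f}  OUT={a, c, d, e, f}
  B1:  IN={a, c, d, e, f}  OUT={a, b, c, d, e, f}
  B2:  IN={a, b, d}  OUT={a, b, c, d}
  B3:  IN={a, b, c, d}  OUT={a, b, c, d, e, f}
  B4:  IN={b, c, d, e, f}  OUT={a, b, c, d, e, f}
  B5:  IN={a, b, c, e, f}  OUT={a, e, f}
  B6:  IN={a, e, f}  OUT={a, b, e}
  B7:  IN={a, b, e}  OUT={a, b, d, e, f}
  B8:  IN={a, b, d, e, f}  OUT={a, b, c, d}
  B9:  IN={b, d}  OUT={}

B9 is the boundary node: OUT[B9] = {}
Applying B9's transfer function to that OUT value gives IN[B9] (row B9 above).

Answer: {b, d}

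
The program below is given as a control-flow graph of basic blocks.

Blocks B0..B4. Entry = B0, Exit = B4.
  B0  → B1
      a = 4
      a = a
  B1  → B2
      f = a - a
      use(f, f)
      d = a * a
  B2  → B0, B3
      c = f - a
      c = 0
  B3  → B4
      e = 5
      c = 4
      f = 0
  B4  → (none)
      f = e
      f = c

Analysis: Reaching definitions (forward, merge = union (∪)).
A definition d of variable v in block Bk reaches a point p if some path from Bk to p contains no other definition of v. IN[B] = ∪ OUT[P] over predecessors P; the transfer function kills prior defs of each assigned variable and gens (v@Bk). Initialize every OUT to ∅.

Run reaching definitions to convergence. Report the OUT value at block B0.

Answer: {a@B0, c@B2, d@B1, f@B1}

Trace:
Converged values:
  B0: | IN={a@B0, c@B2, d@B1, f@B1} | OUT={a@B0, c@B2, d@B1, f@B1}
  B1: | IN={a@B0, c@B2, d@B1, f@B1} | OUT={a@B0, c@B2, d@B1, f@B1}
  B2: | IN={a@B0, c@B2, d@B1, f@B1} | OUT={a@B0, c@B2, d@B1, f@B1}
  B3: | IN={a@B0, c@B2, d@B1, f@B1} | OUT={a@B0, c@B3, d@B1, e@B3, f@B3}
  B4: | IN={a@B0, c@B3, d@B1, e@B3, f@B3} | OUT={a@B0, c@B3, d@B1, e@B3, f@B4}

Merge at B0 (entry node, so the boundary value {} is joined with the incoming edge(s)): IN[B0] = {} ⊔ OUT[B2] = {a@B0, c@B2, d@B1, f@B1}
Applying B0's transfer function to that IN value gives OUT[B0] (row B0 above).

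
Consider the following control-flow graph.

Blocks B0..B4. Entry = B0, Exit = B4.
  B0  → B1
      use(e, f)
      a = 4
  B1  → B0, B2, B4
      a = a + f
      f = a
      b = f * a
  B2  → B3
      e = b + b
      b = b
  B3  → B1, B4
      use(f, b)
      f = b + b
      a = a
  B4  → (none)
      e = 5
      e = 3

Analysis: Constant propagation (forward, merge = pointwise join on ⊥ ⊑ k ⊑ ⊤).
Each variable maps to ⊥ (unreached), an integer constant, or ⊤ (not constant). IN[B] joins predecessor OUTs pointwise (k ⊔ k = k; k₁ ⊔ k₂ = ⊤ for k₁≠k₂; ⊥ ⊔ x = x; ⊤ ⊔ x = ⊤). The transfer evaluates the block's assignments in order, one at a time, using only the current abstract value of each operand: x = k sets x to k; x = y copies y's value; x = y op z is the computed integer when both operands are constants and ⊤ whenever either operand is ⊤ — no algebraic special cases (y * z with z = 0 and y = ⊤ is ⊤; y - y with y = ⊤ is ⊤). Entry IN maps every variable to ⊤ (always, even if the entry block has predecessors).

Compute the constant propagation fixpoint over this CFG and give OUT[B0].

Answer: {a: 4, b: ⊤, c: ⊤, d: ⊤, e: ⊤, f: ⊤}

Derivation:
Fixpoint table:
  B0:  IN=(all ⊤)  OUT={a:4; rest ⊤}
  B1:  IN=(all ⊤)  OUT=(all ⊤)
  B2:  IN=(all ⊤)  OUT=(all ⊤)
  B3:  IN=(all ⊤)  OUT=(all ⊤)
  B4:  IN=(all ⊤)  OUT={e:3; rest ⊤}

Merge at B0 (entry node, so the boundary value (all ⊤) is joined with the incoming edge(s)): IN[B0] = (all ⊤) ⊔ OUT[B1] = {a: ⊤, b: ⊤, c: ⊤, d: ⊤, e: ⊤, f: ⊤}
Applying B0's transfer function to that IN value gives OUT[B0] (row B0 above).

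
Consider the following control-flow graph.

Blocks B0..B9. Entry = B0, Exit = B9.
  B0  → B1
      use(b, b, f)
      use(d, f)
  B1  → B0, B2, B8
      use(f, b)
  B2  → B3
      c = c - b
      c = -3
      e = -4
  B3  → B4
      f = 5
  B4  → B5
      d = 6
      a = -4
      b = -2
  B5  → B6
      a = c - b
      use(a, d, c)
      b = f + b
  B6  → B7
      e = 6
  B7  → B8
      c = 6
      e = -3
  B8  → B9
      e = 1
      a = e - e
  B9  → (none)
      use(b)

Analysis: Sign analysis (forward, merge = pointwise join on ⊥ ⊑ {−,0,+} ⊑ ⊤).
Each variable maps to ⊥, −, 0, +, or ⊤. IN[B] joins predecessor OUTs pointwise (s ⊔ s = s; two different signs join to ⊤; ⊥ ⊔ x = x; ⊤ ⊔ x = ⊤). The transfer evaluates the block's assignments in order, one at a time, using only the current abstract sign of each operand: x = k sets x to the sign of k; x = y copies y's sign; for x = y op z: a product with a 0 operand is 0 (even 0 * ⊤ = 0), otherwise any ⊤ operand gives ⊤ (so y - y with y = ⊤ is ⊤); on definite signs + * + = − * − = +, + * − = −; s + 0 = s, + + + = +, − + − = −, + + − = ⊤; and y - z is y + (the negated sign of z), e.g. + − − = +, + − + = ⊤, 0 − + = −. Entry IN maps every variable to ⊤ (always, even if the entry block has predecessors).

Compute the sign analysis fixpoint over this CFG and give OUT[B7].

Answer: {a: ⊤, b: ⊤, c: +, d: +, e: -, f: +}

Derivation:
Fixpoint table:
  B0: | IN=(all ⊤) | OUT=(all ⊤)
  B1: | IN=(all ⊤) | OUT=(all ⊤)
  B2: | IN=(all ⊤) | OUT={c:-, e:-; rest ⊤}
  B3: | IN={c:-, e:-; rest ⊤} | OUT={c:-, e:-, f:+; rest ⊤}
  B4: | IN={c:-, e:-, f:+; rest ⊤} | OUT={a:-, b:-, c:-, d:+, e:-, f:+; rest ⊤}
  B5: | IN={a:-, b:-, c:-, d:+, e:-, f:+; rest ⊤} | OUT={c:-, d:+, e:-, f:+; rest ⊤}
  B6: | IN={c:-, d:+, e:-, f:+; rest ⊤} | OUT={c:-, d:+, e:+, f:+; rest ⊤}
  B7: | IN={c:-, d:+, e:+, f:+; rest ⊤} | OUT={c:+, d:+, e:-, f:+; rest ⊤}
  B8: | IN=(all ⊤) | OUT={e:+; rest ⊤}
  B9: | IN={e:+; rest ⊤} | OUT={e:+; rest ⊤}

Merge at B7: IN[B7] = OUT[B6] = {a: ⊤, b: ⊤, c: -, d: +, e: +, f: +}
Applying B7's transfer function to that IN value gives OUT[B7] (row B7 above).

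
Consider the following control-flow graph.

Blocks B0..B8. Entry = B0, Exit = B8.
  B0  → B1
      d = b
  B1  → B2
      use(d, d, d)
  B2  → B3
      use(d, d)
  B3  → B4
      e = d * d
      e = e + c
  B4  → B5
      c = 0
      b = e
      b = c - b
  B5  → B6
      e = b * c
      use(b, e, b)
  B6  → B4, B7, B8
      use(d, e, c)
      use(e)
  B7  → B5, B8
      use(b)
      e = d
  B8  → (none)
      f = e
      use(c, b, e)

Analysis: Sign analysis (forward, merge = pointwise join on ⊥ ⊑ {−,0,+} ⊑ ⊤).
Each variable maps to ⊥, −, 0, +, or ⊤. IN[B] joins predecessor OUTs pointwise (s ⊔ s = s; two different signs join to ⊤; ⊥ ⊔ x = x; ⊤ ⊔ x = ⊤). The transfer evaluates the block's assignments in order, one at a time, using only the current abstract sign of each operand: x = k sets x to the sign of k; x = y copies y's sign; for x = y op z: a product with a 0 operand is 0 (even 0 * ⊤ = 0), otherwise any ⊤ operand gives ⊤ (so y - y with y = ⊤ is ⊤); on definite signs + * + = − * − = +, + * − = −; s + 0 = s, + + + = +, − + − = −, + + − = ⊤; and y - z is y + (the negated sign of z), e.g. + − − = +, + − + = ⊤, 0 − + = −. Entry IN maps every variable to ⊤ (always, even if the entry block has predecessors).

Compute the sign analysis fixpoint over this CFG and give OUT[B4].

Answer: {a: ⊤, b: ⊤, c: 0, d: ⊤, e: ⊤, f: ⊤}

Derivation:
Converged values:
  B0:   IN=(all ⊤)   OUT=(all ⊤)
  B1:   IN=(all ⊤)   OUT=(all ⊤)
  B2:   IN=(all ⊤)   OUT=(all ⊤)
  B3:   IN=(all ⊤)   OUT=(all ⊤)
  B4:   IN=(all ⊤)   OUT={c:0; rest ⊤}
  B5:   IN={c:0; rest ⊤}   OUT={c:0, e:0; rest ⊤}
  B6:   IN={c:0, e:0; rest ⊤}   OUT={c:0, e:0; rest ⊤}
  B7:   IN={c:0, e:0; rest ⊤}   OUT={c:0; rest ⊤}
  B8:   IN={c:0; rest ⊤}   OUT={c:0; rest ⊤}

Merge at B4: IN[B4] = OUT[B3] ⊔ OUT[B6] = {a: ⊤, b: ⊤, c: ⊤, d: ⊤, e: ⊤, f: ⊤}
Applying B4's transfer function to that IN value gives OUT[B4] (row B4 above).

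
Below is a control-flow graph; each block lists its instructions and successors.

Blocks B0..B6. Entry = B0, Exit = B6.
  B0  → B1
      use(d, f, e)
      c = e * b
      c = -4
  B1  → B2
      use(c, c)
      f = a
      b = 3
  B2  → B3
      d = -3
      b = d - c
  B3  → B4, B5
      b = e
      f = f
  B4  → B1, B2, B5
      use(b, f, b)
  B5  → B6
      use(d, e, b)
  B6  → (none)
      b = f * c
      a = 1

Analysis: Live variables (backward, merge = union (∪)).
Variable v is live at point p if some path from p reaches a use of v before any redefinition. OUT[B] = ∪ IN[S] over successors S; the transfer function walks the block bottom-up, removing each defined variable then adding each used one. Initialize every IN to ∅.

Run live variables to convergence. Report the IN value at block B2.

Fixpoint table:
  B0:   IN={a, b, d, e, f}   OUT={a, c, e}
  B1:   IN={a, c, e}   OUT={a, c, e, f}
  B2:   IN={a, c, e, f}   OUT={a, c, d, e, f}
  B3:   IN={a, c, d, e, f}   OUT={a, b, c, d, e, f}
  B4:   IN={a, b, c, d, e, f}   OUT={a, b, c, d, e, f}
  B5:   IN={b, c, d, e, f}   OUT={c, f}
  B6:   IN={c, f}   OUT={}

Merge at B2: OUT[B2] = IN[B3] = {a, c, d, e, f}
Applying B2's transfer function to that OUT value gives IN[B2] (row B2 above).

Answer: {a, c, e, f}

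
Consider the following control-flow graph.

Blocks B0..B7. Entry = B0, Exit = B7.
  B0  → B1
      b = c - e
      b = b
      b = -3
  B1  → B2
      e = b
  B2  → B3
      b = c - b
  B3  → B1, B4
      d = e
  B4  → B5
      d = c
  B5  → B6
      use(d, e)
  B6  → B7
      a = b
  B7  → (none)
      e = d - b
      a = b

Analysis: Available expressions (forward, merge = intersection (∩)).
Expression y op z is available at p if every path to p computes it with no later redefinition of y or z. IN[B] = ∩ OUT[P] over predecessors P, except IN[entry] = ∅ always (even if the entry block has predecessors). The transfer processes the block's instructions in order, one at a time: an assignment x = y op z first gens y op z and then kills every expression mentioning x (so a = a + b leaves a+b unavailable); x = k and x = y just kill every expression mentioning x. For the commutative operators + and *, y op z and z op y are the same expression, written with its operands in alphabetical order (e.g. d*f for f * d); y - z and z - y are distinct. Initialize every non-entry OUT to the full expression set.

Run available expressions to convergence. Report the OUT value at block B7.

Per-block solution:
  B0:  IN={}  OUT={c-e}
  B1:  IN={}  OUT={}
  B2:  IN={}  OUT={}
  B3:  IN={}  OUT={}
  B4:  IN={}  OUT={}
  B5:  IN={}  OUT={}
  B6:  IN={}  OUT={}
  B7:  IN={}  OUT={d-b}

Merge at B7: IN[B7] = OUT[B6] = {}
Applying B7's transfer function to that IN value gives OUT[B7] (row B7 above).

Answer: {d-b}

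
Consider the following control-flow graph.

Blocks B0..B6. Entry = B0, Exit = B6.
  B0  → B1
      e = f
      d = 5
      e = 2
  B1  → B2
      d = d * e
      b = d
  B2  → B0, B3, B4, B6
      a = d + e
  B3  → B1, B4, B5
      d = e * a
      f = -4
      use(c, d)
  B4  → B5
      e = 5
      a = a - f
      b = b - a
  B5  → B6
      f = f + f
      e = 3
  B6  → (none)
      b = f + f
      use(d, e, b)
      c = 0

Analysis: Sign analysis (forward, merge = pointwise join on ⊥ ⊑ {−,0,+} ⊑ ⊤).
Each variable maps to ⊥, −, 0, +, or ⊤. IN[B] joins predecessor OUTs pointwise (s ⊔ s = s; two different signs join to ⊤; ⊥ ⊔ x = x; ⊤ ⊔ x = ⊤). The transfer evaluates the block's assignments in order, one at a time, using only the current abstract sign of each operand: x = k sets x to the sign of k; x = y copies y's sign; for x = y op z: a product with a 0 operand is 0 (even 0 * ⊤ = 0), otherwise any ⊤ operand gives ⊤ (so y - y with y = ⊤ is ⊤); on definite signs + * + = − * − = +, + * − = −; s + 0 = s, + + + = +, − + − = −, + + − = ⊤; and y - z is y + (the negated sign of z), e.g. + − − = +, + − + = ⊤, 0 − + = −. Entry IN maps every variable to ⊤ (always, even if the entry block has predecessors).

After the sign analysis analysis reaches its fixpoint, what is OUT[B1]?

Answer: {a: ⊤, b: +, c: ⊤, d: +, e: +, f: ⊤}

Working:
Per-block solution:
  B0:  IN=(all ⊤)  OUT={d:+, e:+; rest ⊤}
  B1:  IN={d:+, e:+; rest ⊤}  OUT={b:+, d:+, e:+; rest ⊤}
  B2:  IN={b:+, d:+, e:+; rest ⊤}  OUT={a:+, b:+, d:+, e:+; rest ⊤}
  B3:  IN={a:+, b:+, d:+, e:+; rest ⊤}  OUT={a:+, b:+, d:+, e:+, f:-; rest ⊤}
  B4:  IN={a:+, b:+, d:+, e:+; rest ⊤}  OUT={d:+, e:+; rest ⊤}
  B5:  IN={d:+, e:+; rest ⊤}  OUT={d:+, e:+; rest ⊤}
  B6:  IN={d:+, e:+; rest ⊤}  OUT={c:0, d:+, e:+; rest ⊤}

Merge at B1: IN[B1] = OUT[B0] ⊔ OUT[B3] = {a: ⊤, b: ⊤, c: ⊤, d: +, e: +, f: ⊤}
Applying B1's transfer function to that IN value gives OUT[B1] (row B1 above).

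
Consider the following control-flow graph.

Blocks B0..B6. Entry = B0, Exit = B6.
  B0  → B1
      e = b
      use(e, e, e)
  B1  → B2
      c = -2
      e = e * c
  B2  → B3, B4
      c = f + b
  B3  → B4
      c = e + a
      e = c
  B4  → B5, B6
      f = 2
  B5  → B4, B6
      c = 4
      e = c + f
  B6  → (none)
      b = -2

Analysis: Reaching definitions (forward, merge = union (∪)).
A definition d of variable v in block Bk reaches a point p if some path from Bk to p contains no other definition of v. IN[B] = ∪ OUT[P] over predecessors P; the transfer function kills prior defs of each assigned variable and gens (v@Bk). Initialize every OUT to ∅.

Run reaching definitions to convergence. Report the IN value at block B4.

Per-block solution:
  B0: | IN={} | OUT={e@B0}
  B1: | IN={e@B0} | OUT={c@B1, e@B1}
  B2: | IN={c@B1, e@B1} | OUT={c@B2, e@B1}
  B3: | IN={c@B2, e@B1} | OUT={c@B3, e@B3}
  B4: | IN={c@B2, c@B3, c@B5, e@B1, e@B3, e@B5, f@B4} | OUT={c@B2, c@B3, c@B5, e@B1, e@B3, e@B5, f@B4}
  B5: | IN={c@B2, c@B3, c@B5, e@B1, e@B3, e@B5, f@B4} | OUT={c@B5, e@B5, f@B4}
  B6: | IN={c@B2, c@B3, c@B5, e@B1, e@B3, e@B5, f@B4} | OUT={b@B6, c@B2, c@B3, c@B5, e@B1, e@B3, e@B5, f@B4}

Merge at B4: IN[B4] = OUT[B2] ⊔ OUT[B3] ⊔ OUT[B5] = {c@B2, c@B3, c@B5, e@B1, e@B3, e@B5, f@B4}

Answer: {c@B2, c@B3, c@B5, e@B1, e@B3, e@B5, f@B4}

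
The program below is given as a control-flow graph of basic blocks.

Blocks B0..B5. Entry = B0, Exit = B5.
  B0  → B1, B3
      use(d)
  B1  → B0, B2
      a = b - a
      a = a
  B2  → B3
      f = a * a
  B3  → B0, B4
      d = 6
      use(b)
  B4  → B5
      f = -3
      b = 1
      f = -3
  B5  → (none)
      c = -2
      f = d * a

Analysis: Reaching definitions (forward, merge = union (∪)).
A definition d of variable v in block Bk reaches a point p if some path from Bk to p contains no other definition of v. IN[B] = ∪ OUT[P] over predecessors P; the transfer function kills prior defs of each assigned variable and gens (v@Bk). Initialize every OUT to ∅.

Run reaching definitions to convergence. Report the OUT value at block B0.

Answer: {a@B1, d@B3, f@B2}

Trace:
Converged values:
  B0: | IN={a@B1, d@B3, f@B2} | OUT={a@B1, d@B3, f@B2}
  B1: | IN={a@B1, d@B3, f@B2} | OUT={a@B1, d@B3, f@B2}
  B2: | IN={a@B1, d@B3, f@B2} | OUT={a@B1, d@B3, f@B2}
  B3: | IN={a@B1, d@B3, f@B2} | OUT={a@B1, d@B3, f@B2}
  B4: | IN={a@B1, d@B3, f@B2} | OUT={a@B1, b@B4, d@B3, f@B4}
  B5: | IN={a@B1, b@B4, d@B3, f@B4} | OUT={a@B1, b@B4, c@B5, d@B3, f@B5}

Merge at B0 (entry node, so the boundary value {} is joined with the incoming edge(s)): IN[B0] = {} ⊔ OUT[B1] ⊔ OUT[B3] = {a@B1, d@B3, f@B2}
Applying B0's transfer function to that IN value gives OUT[B0] (row B0 above).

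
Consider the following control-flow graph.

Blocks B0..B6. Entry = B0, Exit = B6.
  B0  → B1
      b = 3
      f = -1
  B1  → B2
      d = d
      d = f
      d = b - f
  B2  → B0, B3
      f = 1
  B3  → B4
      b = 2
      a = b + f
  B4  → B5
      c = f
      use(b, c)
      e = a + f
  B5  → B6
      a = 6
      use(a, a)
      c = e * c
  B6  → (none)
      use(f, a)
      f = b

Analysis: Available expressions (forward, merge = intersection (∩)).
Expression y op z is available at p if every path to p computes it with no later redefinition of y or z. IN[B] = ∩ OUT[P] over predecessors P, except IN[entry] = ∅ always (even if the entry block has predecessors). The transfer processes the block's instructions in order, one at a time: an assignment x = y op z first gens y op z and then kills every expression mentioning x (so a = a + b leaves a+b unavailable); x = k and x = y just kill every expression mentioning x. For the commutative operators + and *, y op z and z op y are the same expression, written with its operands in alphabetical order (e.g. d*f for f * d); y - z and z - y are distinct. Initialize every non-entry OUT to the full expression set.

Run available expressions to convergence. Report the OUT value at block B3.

Converged values:
  B0:   IN={}   OUT={}
  B1:   IN={}   OUT={b-f}
  B2:   IN={b-f}   OUT={}
  B3:   IN={}   OUT={b+f}
  B4:   IN={b+f}   OUT={a+f, b+f}
  B5:   IN={a+f, b+f}   OUT={b+f}
  B6:   IN={b+f}   OUT={}

Merge at B3: IN[B3] = OUT[B2] = {}
Applying B3's transfer function to that IN value gives OUT[B3] (row B3 above).

Answer: {b+f}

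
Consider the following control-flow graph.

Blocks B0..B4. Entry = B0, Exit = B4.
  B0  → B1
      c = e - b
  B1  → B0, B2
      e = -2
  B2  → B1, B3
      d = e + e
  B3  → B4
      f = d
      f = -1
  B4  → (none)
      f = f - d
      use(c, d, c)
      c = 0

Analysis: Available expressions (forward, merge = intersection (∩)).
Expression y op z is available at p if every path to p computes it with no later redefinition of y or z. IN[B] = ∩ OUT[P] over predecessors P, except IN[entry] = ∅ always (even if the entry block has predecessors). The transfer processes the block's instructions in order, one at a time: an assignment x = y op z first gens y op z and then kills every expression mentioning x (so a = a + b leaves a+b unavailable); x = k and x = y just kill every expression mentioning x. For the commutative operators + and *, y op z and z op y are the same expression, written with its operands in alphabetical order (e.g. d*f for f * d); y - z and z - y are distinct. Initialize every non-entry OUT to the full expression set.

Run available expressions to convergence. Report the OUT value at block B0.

Per-block solution:
  B0: | IN={} | OUT={e-b}
  B1: | IN={} | OUT={}
  B2: | IN={} | OUT={e+e}
  B3: | IN={e+e} | OUT={e+e}
  B4: | IN={e+e} | OUT={e+e}

Merge at B0 (entry node, so the boundary value {} is joined with the incoming edge(s)): IN[B0] = {} ∩ OUT[B1] = {}
Applying B0's transfer function to that IN value gives OUT[B0] (row B0 above).

Answer: {e-b}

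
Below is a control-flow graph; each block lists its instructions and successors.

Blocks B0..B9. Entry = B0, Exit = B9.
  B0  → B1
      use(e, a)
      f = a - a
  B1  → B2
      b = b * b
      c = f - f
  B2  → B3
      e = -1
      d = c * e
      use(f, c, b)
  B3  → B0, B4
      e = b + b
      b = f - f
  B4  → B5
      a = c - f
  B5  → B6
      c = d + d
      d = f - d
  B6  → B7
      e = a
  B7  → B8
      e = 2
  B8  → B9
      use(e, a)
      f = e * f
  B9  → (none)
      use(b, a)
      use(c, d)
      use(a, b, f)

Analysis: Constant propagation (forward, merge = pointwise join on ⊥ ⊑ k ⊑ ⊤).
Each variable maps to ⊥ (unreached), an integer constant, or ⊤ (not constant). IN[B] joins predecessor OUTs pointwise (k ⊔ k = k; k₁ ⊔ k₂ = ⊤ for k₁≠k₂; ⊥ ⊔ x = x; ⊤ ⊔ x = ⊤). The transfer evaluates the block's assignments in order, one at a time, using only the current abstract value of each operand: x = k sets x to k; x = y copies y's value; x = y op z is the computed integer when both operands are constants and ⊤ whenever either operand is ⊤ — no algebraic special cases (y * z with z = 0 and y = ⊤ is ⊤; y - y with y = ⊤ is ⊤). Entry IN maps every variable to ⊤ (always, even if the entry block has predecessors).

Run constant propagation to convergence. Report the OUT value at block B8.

Per-block solution:
  B0:   IN=(all ⊤)   OUT=(all ⊤)
  B1:   IN=(all ⊤)   OUT=(all ⊤)
  B2:   IN=(all ⊤)   OUT={e:-1; rest ⊤}
  B3:   IN={e:-1; rest ⊤}   OUT=(all ⊤)
  B4:   IN=(all ⊤)   OUT=(all ⊤)
  B5:   IN=(all ⊤)   OUT=(all ⊤)
  B6:   IN=(all ⊤)   OUT=(all ⊤)
  B7:   IN=(all ⊤)   OUT={e:2; rest ⊤}
  B8:   IN={e:2; rest ⊤}   OUT={e:2; rest ⊤}
  B9:   IN={e:2; rest ⊤}   OUT={e:2; rest ⊤}

Merge at B8: IN[B8] = OUT[B7] = {a: ⊤, b: ⊤, c: ⊤, d: ⊤, e: 2, f: ⊤}
Applying B8's transfer function to that IN value gives OUT[B8] (row B8 above).

Answer: {a: ⊤, b: ⊤, c: ⊤, d: ⊤, e: 2, f: ⊤}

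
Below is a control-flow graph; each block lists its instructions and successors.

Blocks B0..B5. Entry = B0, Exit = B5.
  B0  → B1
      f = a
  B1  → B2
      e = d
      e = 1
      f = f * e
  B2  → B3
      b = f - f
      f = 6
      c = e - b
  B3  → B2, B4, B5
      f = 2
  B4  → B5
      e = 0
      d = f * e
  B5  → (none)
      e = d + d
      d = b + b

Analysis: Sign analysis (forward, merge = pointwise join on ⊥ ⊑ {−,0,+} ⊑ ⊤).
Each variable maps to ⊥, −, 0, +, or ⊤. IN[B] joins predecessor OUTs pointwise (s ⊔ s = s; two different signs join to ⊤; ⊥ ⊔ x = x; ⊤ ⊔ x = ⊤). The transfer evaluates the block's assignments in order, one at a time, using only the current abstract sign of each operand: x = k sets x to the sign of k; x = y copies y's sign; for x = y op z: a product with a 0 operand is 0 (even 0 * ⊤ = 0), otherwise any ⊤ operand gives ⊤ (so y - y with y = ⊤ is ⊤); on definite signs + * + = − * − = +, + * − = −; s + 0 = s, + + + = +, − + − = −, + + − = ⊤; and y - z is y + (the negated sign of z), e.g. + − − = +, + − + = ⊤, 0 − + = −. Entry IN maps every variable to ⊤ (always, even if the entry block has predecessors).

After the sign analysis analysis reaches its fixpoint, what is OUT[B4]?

Fixpoint table:
  B0:  IN=(all ⊤)  OUT=(all ⊤)
  B1:  IN=(all ⊤)  OUT={e:+; rest ⊤}
  B2:  IN={e:+; rest ⊤}  OUT={e:+, f:+; rest ⊤}
  B3:  IN={e:+, f:+; rest ⊤}  OUT={e:+, f:+; rest ⊤}
  B4:  IN={e:+, f:+; rest ⊤}  OUT={d:0, e:0, f:+; rest ⊤}
  B5:  IN={f:+; rest ⊤}  OUT={f:+; rest ⊤}

Merge at B4: IN[B4] = OUT[B3] = {a: ⊤, b: ⊤, c: ⊤, d: ⊤, e: +, f: +}
Applying B4's transfer function to that IN value gives OUT[B4] (row B4 above).

Answer: {a: ⊤, b: ⊤, c: ⊤, d: 0, e: 0, f: +}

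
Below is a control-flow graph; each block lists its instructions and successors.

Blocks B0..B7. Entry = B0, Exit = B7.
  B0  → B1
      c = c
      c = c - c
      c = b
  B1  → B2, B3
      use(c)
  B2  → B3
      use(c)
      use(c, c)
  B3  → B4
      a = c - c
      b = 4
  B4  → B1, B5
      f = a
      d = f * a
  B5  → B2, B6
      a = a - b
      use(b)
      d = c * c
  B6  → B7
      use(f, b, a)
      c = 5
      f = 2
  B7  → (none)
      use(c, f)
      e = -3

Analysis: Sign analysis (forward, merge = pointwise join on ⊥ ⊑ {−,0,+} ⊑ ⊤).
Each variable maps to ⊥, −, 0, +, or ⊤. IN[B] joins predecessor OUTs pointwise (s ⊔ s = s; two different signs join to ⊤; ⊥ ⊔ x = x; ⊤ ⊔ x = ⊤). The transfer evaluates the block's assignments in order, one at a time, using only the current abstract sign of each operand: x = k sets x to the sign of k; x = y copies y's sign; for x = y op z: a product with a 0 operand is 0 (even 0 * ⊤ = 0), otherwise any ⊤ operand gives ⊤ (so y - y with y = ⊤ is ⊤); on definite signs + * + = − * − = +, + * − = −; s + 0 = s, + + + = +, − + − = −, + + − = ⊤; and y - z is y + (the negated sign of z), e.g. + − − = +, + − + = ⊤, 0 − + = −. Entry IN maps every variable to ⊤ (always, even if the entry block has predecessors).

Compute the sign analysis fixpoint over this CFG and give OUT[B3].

Converged values:
  B0:  IN=(all ⊤)  OUT=(all ⊤)
  B1:  IN=(all ⊤)  OUT=(all ⊤)
  B2:  IN=(all ⊤)  OUT=(all ⊤)
  B3:  IN=(all ⊤)  OUT={b:+; rest ⊤}
  B4:  IN={b:+; rest ⊤}  OUT={b:+; rest ⊤}
  B5:  IN={b:+; rest ⊤}  OUT={b:+; rest ⊤}
  B6:  IN={b:+; rest ⊤}  OUT={b:+, c:+, f:+; rest ⊤}
  B7:  IN={b:+, c:+, f:+; rest ⊤}  OUT={b:+, c:+, e:-, f:+; rest ⊤}

Merge at B3: IN[B3] = OUT[B1] ⊔ OUT[B2] = {a: ⊤, b: ⊤, c: ⊤, d: ⊤, e: ⊤, f: ⊤}
Applying B3's transfer function to that IN value gives OUT[B3] (row B3 above).

Answer: {a: ⊤, b: +, c: ⊤, d: ⊤, e: ⊤, f: ⊤}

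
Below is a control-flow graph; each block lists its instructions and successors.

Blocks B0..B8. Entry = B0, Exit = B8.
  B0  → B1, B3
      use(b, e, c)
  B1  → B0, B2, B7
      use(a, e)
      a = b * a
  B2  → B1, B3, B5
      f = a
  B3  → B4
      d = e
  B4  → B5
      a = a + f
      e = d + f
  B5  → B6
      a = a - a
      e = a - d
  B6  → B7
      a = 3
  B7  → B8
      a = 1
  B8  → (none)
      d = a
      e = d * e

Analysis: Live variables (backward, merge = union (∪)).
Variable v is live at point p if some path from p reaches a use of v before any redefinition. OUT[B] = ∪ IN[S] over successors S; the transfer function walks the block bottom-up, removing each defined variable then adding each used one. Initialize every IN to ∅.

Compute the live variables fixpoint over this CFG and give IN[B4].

Fixpoint table:
  B0:  IN={a, b, c, d, e, f}  OUT={a, b, c, d, e, f}
  B1:  IN={a, b, c, d, e, f}  OUT={a, b, c, d, e, f}
  B2:  IN={a, b, c, d, e}  OUT={a, b, c, d, e, f}
  B3:  IN={a, e, f}  OUT={a, d, f}
  B4:  IN={a, d, f}  OUT={a, d}
  B5:  IN={a, d}  OUT={e}
  B6:  IN={e}  OUT={e}
  B7:  IN={e}  OUT={a, e}
  B8:  IN={a, e}  OUT={}

Merge at B4: OUT[B4] = IN[B5] = {a, d}
Applying B4's transfer function to that OUT value gives IN[B4] (row B4 above).

Answer: {a, d, f}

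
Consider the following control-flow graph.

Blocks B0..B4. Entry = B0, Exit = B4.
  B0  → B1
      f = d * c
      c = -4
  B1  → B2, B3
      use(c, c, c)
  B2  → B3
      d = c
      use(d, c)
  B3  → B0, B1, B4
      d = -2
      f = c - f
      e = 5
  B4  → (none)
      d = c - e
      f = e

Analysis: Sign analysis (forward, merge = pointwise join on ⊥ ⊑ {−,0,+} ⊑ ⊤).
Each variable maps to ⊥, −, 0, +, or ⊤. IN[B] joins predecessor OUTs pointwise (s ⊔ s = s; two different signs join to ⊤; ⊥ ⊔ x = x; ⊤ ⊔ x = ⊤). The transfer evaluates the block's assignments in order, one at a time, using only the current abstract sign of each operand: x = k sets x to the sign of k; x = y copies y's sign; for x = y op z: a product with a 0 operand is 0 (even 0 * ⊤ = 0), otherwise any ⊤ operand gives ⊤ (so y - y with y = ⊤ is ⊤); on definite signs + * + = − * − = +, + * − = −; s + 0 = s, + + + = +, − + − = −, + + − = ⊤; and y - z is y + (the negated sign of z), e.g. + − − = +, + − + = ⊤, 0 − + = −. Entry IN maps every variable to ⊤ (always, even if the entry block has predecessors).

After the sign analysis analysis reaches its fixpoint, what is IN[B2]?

Answer: {a: ⊤, b: ⊤, c: -, d: ⊤, e: ⊤, f: ⊤}

Derivation:
Per-block solution:
  B0:   IN=(all ⊤)   OUT={c:-; rest ⊤}
  B1:   IN={c:-; rest ⊤}   OUT={c:-; rest ⊤}
  B2:   IN={c:-; rest ⊤}   OUT={c:-, d:-; rest ⊤}
  B3:   IN={c:-; rest ⊤}   OUT={c:-, d:-, e:+; rest ⊤}
  B4:   IN={c:-, d:-, e:+; rest ⊤}   OUT={c:-, d:-, e:+, f:+; rest ⊤}

Merge at B2: IN[B2] = OUT[B1] = {a: ⊤, b: ⊤, c: -, d: ⊤, e: ⊤, f: ⊤}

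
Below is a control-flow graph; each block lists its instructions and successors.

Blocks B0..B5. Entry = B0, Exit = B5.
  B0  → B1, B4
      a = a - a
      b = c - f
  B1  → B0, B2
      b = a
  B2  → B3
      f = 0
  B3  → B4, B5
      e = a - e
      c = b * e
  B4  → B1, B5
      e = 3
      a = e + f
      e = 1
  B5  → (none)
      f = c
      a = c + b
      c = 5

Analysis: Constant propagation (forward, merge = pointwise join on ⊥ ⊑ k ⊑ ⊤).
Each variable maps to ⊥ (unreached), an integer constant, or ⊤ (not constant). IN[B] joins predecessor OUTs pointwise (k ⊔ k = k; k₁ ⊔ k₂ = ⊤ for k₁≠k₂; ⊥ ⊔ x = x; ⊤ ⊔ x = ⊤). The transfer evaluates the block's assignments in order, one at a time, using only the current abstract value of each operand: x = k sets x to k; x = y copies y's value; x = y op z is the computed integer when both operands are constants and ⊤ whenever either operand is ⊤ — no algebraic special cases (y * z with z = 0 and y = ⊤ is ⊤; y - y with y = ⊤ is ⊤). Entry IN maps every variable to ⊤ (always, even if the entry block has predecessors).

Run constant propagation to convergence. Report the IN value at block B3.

Answer: {a: ⊤, b: ⊤, c: ⊤, d: ⊤, e: ⊤, f: 0}

Working:
Fixpoint table:
  B0: | IN=(all ⊤) | OUT=(all ⊤)
  B1: | IN=(all ⊤) | OUT=(all ⊤)
  B2: | IN=(all ⊤) | OUT={f:0; rest ⊤}
  B3: | IN={f:0; rest ⊤} | OUT={f:0; rest ⊤}
  B4: | IN=(all ⊤) | OUT={e:1; rest ⊤}
  B5: | IN=(all ⊤) | OUT={c:5; rest ⊤}

Merge at B3: IN[B3] = OUT[B2] = {a: ⊤, b: ⊤, c: ⊤, d: ⊤, e: ⊤, f: 0}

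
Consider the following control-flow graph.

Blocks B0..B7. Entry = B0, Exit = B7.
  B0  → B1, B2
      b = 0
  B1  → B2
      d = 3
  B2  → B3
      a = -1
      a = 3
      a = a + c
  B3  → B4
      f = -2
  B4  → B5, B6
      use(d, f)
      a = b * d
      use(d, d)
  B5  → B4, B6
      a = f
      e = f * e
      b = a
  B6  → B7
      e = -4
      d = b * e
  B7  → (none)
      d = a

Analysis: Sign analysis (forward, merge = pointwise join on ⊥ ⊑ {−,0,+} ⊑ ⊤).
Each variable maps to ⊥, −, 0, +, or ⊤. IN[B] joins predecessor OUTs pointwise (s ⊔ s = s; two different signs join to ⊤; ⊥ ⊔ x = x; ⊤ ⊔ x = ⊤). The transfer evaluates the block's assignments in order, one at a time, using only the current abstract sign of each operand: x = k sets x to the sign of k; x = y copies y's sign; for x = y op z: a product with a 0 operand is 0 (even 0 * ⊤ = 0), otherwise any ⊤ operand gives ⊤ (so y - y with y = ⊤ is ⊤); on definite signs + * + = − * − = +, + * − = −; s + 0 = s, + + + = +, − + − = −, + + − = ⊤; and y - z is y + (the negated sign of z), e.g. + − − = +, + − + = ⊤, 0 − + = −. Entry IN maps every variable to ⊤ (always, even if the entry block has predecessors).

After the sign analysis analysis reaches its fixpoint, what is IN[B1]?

Answer: {a: ⊤, b: 0, c: ⊤, d: ⊤, e: ⊤, f: ⊤}

Derivation:
Converged values:
  B0:   IN=(all ⊤)   OUT={b:0; rest ⊤}
  B1:   IN={b:0; rest ⊤}   OUT={b:0, d:+; rest ⊤}
  B2:   IN={b:0; rest ⊤}   OUT={b:0; rest ⊤}
  B3:   IN={b:0; rest ⊤}   OUT={b:0, f:-; rest ⊤}
  B4:   IN={f:-; rest ⊤}   OUT={f:-; rest ⊤}
  B5:   IN={f:-; rest ⊤}   OUT={a:-, b:-, f:-; rest ⊤}
  B6:   IN={f:-; rest ⊤}   OUT={e:-, f:-; rest ⊤}
  B7:   IN={e:-, f:-; rest ⊤}   OUT={e:-, f:-; rest ⊤}

Merge at B1: IN[B1] = OUT[B0] = {a: ⊤, b: 0, c: ⊤, d: ⊤, e: ⊤, f: ⊤}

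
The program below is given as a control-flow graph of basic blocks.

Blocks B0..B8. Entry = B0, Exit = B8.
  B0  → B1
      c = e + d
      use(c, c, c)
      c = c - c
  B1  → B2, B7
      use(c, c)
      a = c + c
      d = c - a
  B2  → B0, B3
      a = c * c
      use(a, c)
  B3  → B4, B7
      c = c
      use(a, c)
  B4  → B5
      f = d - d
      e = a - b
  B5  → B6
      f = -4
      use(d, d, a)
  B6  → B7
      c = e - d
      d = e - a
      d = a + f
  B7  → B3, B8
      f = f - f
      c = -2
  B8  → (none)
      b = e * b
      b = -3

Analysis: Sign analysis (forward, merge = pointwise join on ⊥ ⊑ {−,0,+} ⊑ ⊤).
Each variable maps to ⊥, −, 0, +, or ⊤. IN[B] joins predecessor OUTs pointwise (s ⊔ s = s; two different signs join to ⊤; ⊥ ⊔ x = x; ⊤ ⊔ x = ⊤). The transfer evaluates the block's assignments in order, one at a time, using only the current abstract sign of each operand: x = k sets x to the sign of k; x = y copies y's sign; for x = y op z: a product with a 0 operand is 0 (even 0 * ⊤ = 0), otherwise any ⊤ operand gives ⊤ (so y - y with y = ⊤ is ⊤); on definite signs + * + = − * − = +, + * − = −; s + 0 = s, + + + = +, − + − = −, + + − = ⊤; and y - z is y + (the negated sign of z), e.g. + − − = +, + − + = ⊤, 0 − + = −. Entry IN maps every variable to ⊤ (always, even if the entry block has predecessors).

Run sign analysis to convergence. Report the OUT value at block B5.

Per-block solution:
  B0: | IN=(all ⊤) | OUT=(all ⊤)
  B1: | IN=(all ⊤) | OUT=(all ⊤)
  B2: | IN=(all ⊤) | OUT=(all ⊤)
  B3: | IN=(all ⊤) | OUT=(all ⊤)
  B4: | IN=(all ⊤) | OUT=(all ⊤)
  B5: | IN=(all ⊤) | OUT={f:-; rest ⊤}
  B6: | IN={f:-; rest ⊤} | OUT={f:-; rest ⊤}
  B7: | IN=(all ⊤) | OUT={c:-; rest ⊤}
  B8: | IN={c:-; rest ⊤} | OUT={b:-, c:-; rest ⊤}

Merge at B5: IN[B5] = OUT[B4] = {a: ⊤, b: ⊤, c: ⊤, d: ⊤, e: ⊤, f: ⊤}
Applying B5's transfer function to that IN value gives OUT[B5] (row B5 above).

Answer: {a: ⊤, b: ⊤, c: ⊤, d: ⊤, e: ⊤, f: -}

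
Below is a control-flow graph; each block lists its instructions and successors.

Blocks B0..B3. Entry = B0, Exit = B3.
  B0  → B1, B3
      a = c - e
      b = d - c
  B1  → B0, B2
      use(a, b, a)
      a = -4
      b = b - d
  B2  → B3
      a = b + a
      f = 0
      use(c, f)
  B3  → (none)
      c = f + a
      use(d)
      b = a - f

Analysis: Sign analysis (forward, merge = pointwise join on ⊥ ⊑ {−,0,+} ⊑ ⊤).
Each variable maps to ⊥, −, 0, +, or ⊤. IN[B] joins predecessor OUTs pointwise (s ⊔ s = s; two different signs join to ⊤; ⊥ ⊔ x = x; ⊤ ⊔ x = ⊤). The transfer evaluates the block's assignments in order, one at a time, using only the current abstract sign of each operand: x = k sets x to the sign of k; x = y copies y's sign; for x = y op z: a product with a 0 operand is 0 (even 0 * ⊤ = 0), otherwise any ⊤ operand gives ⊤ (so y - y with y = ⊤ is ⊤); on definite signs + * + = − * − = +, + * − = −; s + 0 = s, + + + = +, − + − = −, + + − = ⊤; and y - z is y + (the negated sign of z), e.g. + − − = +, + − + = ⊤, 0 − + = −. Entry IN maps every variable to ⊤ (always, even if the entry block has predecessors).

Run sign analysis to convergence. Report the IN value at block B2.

Fixpoint table:
  B0: | IN=(all ⊤) | OUT=(all ⊤)
  B1: | IN=(all ⊤) | OUT={a:-; rest ⊤}
  B2: | IN={a:-; rest ⊤} | OUT={f:0; rest ⊤}
  B3: | IN=(all ⊤) | OUT=(all ⊤)

Merge at B2: IN[B2] = OUT[B1] = {a: -, b: ⊤, c: ⊤, d: ⊤, e: ⊤, f: ⊤}

Answer: {a: -, b: ⊤, c: ⊤, d: ⊤, e: ⊤, f: ⊤}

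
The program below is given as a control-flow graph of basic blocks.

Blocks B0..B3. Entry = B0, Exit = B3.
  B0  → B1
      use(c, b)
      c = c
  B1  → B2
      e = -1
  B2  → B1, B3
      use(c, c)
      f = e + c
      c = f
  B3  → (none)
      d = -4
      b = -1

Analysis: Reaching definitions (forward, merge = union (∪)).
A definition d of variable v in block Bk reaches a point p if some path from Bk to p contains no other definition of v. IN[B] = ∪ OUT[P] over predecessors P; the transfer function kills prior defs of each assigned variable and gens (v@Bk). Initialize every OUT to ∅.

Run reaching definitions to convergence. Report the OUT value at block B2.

Fixpoint table:
  B0:  IN={}  OUT={c@B0}
  B1:  IN={c@B0, c@B2, e@B1, f@B2}  OUT={c@B0, c@B2, e@B1, f@B2}
  B2:  IN={c@B0, c@B2, e@B1, f@B2}  OUT={c@B2, e@B1, f@B2}
  B3:  IN={c@B2, e@B1, f@B2}  OUT={b@B3, c@B2, d@B3, e@B1, f@B2}

Merge at B2: IN[B2] = OUT[B1] = {c@B0, c@B2, e@B1, f@B2}
Applying B2's transfer function to that IN value gives OUT[B2] (row B2 above).

Answer: {c@B2, e@B1, f@B2}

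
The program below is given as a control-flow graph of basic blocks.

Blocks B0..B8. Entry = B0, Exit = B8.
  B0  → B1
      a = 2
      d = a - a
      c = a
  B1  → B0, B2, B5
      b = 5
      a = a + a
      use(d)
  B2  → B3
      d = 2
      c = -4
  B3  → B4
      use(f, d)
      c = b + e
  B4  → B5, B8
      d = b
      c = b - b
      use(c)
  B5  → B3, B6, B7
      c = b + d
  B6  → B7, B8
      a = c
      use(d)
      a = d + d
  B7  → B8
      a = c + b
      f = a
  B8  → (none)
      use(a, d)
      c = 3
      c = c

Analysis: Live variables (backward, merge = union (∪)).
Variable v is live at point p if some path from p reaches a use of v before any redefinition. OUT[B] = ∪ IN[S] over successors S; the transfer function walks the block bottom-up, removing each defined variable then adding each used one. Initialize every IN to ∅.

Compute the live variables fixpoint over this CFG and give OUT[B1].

Answer: {a, b, d, e, f}

Trace:
Per-block solution:
  B0:   IN={e, f}   OUT={a, d, e, f}
  B1:   IN={a, d, e, f}   OUT={a, b, d, e, f}
  B2:   IN={a, b, e, f}   OUT={a, b, d, e, f}
  B3:   IN={a, b, d, e, f}   OUT={a, b, e, f}
  B4:   IN={a, b, e, f}   OUT={a, b, d, e, f}
  B5:   IN={a, b, d, e, f}   OUT={a, b, c, d, e, f}
  B6:   IN={b, c, d}   OUT={a, b, c, d}
  B7:   IN={b, c, d}   OUT={a, d}
  B8:   IN={a, d}   OUT={}

Merge at B1: OUT[B1] = IN[B0] ⊔ IN[B2] ⊔ IN[B5] = {a, b, d, e, f}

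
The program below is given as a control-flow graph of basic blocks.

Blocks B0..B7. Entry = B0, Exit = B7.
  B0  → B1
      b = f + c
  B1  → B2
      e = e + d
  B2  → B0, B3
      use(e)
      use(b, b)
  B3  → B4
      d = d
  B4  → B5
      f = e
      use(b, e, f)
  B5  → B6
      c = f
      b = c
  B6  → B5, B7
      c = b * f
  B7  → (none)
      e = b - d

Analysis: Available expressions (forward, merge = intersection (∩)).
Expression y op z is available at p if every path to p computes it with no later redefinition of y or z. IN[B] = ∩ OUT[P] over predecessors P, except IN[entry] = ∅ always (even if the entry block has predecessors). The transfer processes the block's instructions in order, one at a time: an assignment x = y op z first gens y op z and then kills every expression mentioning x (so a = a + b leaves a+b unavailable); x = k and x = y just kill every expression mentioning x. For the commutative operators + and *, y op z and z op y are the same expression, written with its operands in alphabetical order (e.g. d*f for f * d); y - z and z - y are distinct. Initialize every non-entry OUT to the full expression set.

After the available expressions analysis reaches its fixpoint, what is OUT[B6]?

Answer: {b*f}

Trace:
Fixpoint table:
  B0:  IN={}  OUT={c+f}
  B1:  IN={c+f}  OUT={c+f}
  B2:  IN={c+f}  OUT={c+f}
  B3:  IN={c+f}  OUT={c+f}
  B4:  IN={c+f}  OUT={}
  B5:  IN={}  OUT={}
  B6:  IN={}  OUT={b*f}
  B7:  IN={b*f}  OUT={b*f, b-d}

Merge at B6: IN[B6] = OUT[B5] = {}
Applying B6's transfer function to that IN value gives OUT[B6] (row B6 above).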